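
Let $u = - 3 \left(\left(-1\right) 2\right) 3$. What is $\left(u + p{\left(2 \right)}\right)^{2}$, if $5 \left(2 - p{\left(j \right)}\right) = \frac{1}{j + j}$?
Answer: $\frac{159201}{400} \approx 398.0$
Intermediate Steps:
$u = 18$ ($u = \left(-3\right) \left(-2\right) 3 = 6 \cdot 3 = 18$)
$p{\left(j \right)} = 2 - \frac{1}{10 j}$ ($p{\left(j \right)} = 2 - \frac{1}{5 \left(j + j\right)} = 2 - \frac{1}{5 \cdot 2 j} = 2 - \frac{\frac{1}{2} \frac{1}{j}}{5} = 2 - \frac{1}{10 j}$)
$\left(u + p{\left(2 \right)}\right)^{2} = \left(18 + \left(2 - \frac{1}{10 \cdot 2}\right)\right)^{2} = \left(18 + \left(2 - \frac{1}{20}\right)\right)^{2} = \left(18 + \frac{39}{20}\right)^{2} = \left(\frac{399}{20}\right)^{2} = \frac{159201}{400}$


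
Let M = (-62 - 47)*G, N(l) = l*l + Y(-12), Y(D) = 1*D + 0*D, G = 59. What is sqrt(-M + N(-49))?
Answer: 42*sqrt(5) ≈ 93.915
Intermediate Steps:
Y(D) = D (Y(D) = D + 0 = D)
N(l) = -12 + l**2 (N(l) = l*l - 12 = l**2 - 12 = -12 + l**2)
M = -6431 (M = (-62 - 47)*59 = -109*59 = -6431)
sqrt(-M + N(-49)) = sqrt(-1*(-6431) + (-12 + (-49)**2)) = sqrt(6431 + (-12 + 2401)) = sqrt(6431 + 2389) = sqrt(8820) = 42*sqrt(5)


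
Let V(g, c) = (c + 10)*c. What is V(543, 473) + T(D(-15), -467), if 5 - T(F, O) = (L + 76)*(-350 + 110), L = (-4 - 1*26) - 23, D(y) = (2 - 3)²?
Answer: 233984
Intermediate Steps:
D(y) = 1 (D(y) = (-1)² = 1)
L = -53 (L = (-4 - 26) - 23 = -30 - 23 = -53)
T(F, O) = 5525 (T(F, O) = 5 - (-53 + 76)*(-350 + 110) = 5 - 23*(-240) = 5 - 1*(-5520) = 5 + 5520 = 5525)
V(g, c) = c*(10 + c) (V(g, c) = (10 + c)*c = c*(10 + c))
V(543, 473) + T(D(-15), -467) = 473*(10 + 473) + 5525 = 473*483 + 5525 = 228459 + 5525 = 233984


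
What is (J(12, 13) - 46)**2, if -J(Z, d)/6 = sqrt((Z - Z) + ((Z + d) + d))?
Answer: 3484 + 552*sqrt(38) ≈ 6886.8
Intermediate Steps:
J(Z, d) = -6*sqrt(Z + 2*d) (J(Z, d) = -6*sqrt((Z - Z) + ((Z + d) + d)) = -6*sqrt(0 + (Z + 2*d)) = -6*sqrt(Z + 2*d))
(J(12, 13) - 46)**2 = (-6*sqrt(12 + 2*13) - 46)**2 = (-6*sqrt(12 + 26) - 46)**2 = (-6*sqrt(38) - 46)**2 = (-46 - 6*sqrt(38))**2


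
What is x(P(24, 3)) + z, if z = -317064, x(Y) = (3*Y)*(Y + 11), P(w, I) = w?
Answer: -314544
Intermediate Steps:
x(Y) = 3*Y*(11 + Y) (x(Y) = (3*Y)*(11 + Y) = 3*Y*(11 + Y))
x(P(24, 3)) + z = 3*24*(11 + 24) - 317064 = 3*24*35 - 317064 = 2520 - 317064 = -314544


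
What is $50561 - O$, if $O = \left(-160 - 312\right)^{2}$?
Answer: $-172223$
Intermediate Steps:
$O = 222784$ ($O = \left(-472\right)^{2} = 222784$)
$50561 - O = 50561 - 222784 = -172223$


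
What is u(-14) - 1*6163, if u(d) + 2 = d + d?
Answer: -6193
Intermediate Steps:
u(d) = -2 + 2*d (u(d) = -2 + (d + d) = -2 + 2*d)
u(-14) - 1*6163 = (-2 + 2*(-14)) - 1*6163 = (-2 - 28) - 6163 = -30 - 6163 = -6193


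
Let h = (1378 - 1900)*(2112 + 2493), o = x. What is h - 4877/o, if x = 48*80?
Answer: -9230635277/3840 ≈ -2.4038e+6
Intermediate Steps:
x = 3840
o = 3840
h = -2403810 (h = -522*4605 = -2403810)
h - 4877/o = -2403810 - 4877/3840 = -9230635277/3840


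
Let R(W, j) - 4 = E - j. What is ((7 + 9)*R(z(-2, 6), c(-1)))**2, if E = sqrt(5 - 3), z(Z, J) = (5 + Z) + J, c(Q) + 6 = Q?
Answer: 31488 + 5632*sqrt(2) ≈ 39453.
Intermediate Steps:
c(Q) = -6 + Q
z(Z, J) = 5 + J + Z
E = sqrt(2) ≈ 1.4142
R(W, j) = 4 + sqrt(2) - j (R(W, j) = 4 + (sqrt(2) - j) = 4 + sqrt(2) - j)
((7 + 9)*R(z(-2, 6), c(-1)))**2 = ((7 + 9)*(4 + sqrt(2) - (-6 - 1)))**2 = (16*(4 + sqrt(2) - 1*(-7)))**2 = (16*(4 + sqrt(2) + 7))**2 = (16*(11 + sqrt(2)))**2 = (176 + 16*sqrt(2))**2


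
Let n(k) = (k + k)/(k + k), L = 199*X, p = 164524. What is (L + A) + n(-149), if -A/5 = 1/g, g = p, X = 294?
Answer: 9625805663/164524 ≈ 58507.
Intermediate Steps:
g = 164524
L = 58506 (L = 199*294 = 58506)
n(k) = 1 (n(k) = (2*k)/((2*k)) = (2*k)*(1/(2*k)) = 1)
A = -5/164524 ≈ -3.0391e-5
(L + A) + n(-149) = (58506 - 5/164524) + 1 = 9625641139/164524 + 1 = 9625805663/164524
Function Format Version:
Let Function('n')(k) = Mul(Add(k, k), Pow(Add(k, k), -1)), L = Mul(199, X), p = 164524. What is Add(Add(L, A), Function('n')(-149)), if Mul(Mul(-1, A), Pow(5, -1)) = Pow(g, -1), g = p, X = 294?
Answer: Rational(9625805663, 164524) ≈ 58507.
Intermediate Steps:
g = 164524
L = 58506 (L = Mul(199, 294) = 58506)
Function('n')(k) = 1 (Function('n')(k) = Mul(Mul(2, k), Pow(Mul(2, k), -1)) = Mul(Mul(2, k), Mul(Rational(1, 2), Pow(k, -1))) = 1)
A = Rational(-5, 164524) (A = Mul(-5, Pow(164524, -1)) = Mul(-5, Rational(1, 164524)) = Rational(-5, 164524) ≈ -3.0391e-5)
Add(Add(L, A), Function('n')(-149)) = Add(Add(58506, Rational(-5, 164524)), 1) = Add(Rational(9625641139, 164524), 1) = Rational(9625805663, 164524)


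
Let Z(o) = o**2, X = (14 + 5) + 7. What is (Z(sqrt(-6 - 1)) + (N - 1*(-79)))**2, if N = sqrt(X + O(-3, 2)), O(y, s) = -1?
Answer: 5929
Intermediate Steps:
X = 26 (X = 19 + 7 = 26)
N = 5 (N = sqrt(26 - 1) = sqrt(25) = 5)
(Z(sqrt(-6 - 1)) + (N - 1*(-79)))**2 = ((sqrt(-6 - 1))**2 + (5 - 1*(-79)))**2 = ((sqrt(-7))**2 + (5 + 79))**2 = ((I*sqrt(7))**2 + 84)**2 = (-7 + 84)**2 = 77**2 = 5929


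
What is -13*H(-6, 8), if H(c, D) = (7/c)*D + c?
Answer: 598/3 ≈ 199.33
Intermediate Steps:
H(c, D) = c + 7*D/c (H(c, D) = 7*D/c + c = c + 7*D/c)
-13*H(-6, 8) = -13*(-6 + 7*8/(-6)) = -13*(-6 + 7*8*(-1/6)) = -13*(-6 - 28/3) = -13*(-46/3) = 598/3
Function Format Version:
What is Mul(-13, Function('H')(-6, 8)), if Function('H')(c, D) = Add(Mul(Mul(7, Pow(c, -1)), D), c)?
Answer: Rational(598, 3) ≈ 199.33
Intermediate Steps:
Function('H')(c, D) = Add(c, Mul(7, D, Pow(c, -1))) (Function('H')(c, D) = Add(Mul(7, D, Pow(c, -1)), c) = Add(c, Mul(7, D, Pow(c, -1))))
Mul(-13, Function('H')(-6, 8)) = Mul(-13, Add(-6, Mul(7, 8, Pow(-6, -1)))) = Mul(-13, Add(-6, Mul(7, 8, Rational(-1, 6)))) = Mul(-13, Add(-6, Rational(-28, 3))) = Mul(-13, Rational(-46, 3)) = Rational(598, 3)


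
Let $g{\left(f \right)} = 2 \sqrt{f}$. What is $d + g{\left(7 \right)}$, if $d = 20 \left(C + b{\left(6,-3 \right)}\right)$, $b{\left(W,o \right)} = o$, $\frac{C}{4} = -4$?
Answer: $-380 + 2 \sqrt{7} \approx -374.71$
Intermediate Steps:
$C = -16$ ($C = 4 \left(-4\right) = -16$)
$d = -380$ ($d = 20 \left(-16 - 3\right) = 20 \left(-19\right) = -380$)
$d + g{\left(7 \right)} = -380 + 2 \sqrt{7}$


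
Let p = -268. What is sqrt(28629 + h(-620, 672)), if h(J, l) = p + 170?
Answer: sqrt(28531) ≈ 168.91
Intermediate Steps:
h(J, l) = -98 (h(J, l) = -268 + 170 = -98)
sqrt(28629 + h(-620, 672)) = sqrt(28629 - 98) = sqrt(28531)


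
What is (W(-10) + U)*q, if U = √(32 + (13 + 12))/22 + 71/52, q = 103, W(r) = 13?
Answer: 76941/52 + 103*√57/22 ≈ 1515.0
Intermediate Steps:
U = 71/52 + √57/22 (U = √(32 + 25)*(1/22) + 71*(1/52) = √57*(1/22) + 71/52 = √57/22 + 71/52 = 71/52 + √57/22 ≈ 1.7086)
(W(-10) + U)*q = (13 + (71/52 + √57/22))*103 = (747/52 + √57/22)*103 = 76941/52 + 103*√57/22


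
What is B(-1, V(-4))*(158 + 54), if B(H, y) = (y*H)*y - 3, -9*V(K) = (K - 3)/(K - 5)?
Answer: -4183184/6561 ≈ -637.58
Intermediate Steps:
V(K) = -(-3 + K)/(9*(-5 + K)) (V(K) = -(K - 3)/(9*(K - 5)) = -(-3 + K)/(9*(-5 + K)))
B(H, y) = -3 + H*y² (B(H, y) = (H*y)*y - 3 = H*y² - 3 = -3 + H*y²)
B(-1, V(-4))*(158 + 54) = (-3 - ((3 - 1*(-4))/(9*(-5 - 4)))²)*(158 + 54) = (-3 - ((⅑)*(3 + 4)/(-9))²)*212 = (-3 - ((⅑)*(-⅑)*7)²)*212 = (-3 - (-7/81)²)*212 = (-3 - 1*49/6561)*212 = (-3 - 49/6561)*212 = -19732/6561*212 = -4183184/6561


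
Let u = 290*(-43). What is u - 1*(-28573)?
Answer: 16103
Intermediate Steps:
u = -12470
u - 1*(-28573) = -12470 - 1*(-28573) = -12470 + 28573 = 16103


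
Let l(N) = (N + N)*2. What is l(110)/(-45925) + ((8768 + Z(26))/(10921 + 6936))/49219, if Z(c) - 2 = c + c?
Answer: -7023863094/733884575305 ≈ -0.0095708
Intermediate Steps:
l(N) = 4*N (l(N) = (2*N)*2 = 4*N)
Z(c) = 2 + 2*c (Z(c) = 2 + (c + c) = 2 + 2*c)
l(110)/(-45925) + ((8768 + Z(26))/(10921 + 6936))/49219 = (4*110)/(-45925) + ((8768 + (2 + 2*26))/(10921 + 6936))/49219 = 440*(-1/45925) + ((8768 + (2 + 52))/17857)*(1/49219) = -8/835 + ((8768 + 54)*(1/17857))*(1/49219) = -8/835 + (8822*(1/17857))*(1/49219) = -8/835 + (8822/17857)*(1/49219) = -8/835 + 8822/878903683 = -7023863094/733884575305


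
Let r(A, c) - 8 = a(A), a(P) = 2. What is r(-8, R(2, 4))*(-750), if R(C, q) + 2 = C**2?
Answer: -7500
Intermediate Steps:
R(C, q) = -2 + C**2
r(A, c) = 10 (r(A, c) = 8 + 2 = 10)
r(-8, R(2, 4))*(-750) = 10*(-750) = -7500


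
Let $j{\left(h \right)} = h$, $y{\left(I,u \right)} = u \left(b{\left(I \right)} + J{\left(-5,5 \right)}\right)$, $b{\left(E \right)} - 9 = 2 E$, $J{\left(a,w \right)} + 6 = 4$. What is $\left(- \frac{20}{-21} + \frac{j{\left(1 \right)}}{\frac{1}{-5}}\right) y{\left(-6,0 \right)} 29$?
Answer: $0$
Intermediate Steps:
$J{\left(a,w \right)} = -2$ ($J{\left(a,w \right)} = -6 + 4 = -2$)
$b{\left(E \right)} = 9 + 2 E$
$y{\left(I,u \right)} = u \left(7 + 2 I\right)$ ($y{\left(I,u \right)} = u \left(\left(9 + 2 I\right) - 2\right) = u \left(7 + 2 I\right)$)
$\left(- \frac{20}{-21} + \frac{j{\left(1 \right)}}{\frac{1}{-5}}\right) y{\left(-6,0 \right)} 29 = \left(- \frac{20}{-21} + 1 \frac{1}{\frac{1}{-5}}\right) 0 \left(7 + 2 \left(-6\right)\right) 29 = \left(\left(-20\right) \left(- \frac{1}{21}\right) + 1 \frac{1}{- \frac{1}{5}}\right) 0 \left(7 - 12\right) 29 = \left(\frac{20}{21} + 1 \left(-5\right)\right) 0 \left(-5\right) 29 = \left(\frac{20}{21} - 5\right) 0 \cdot 29 = \left(- \frac{85}{21}\right) 0 \cdot 29 = 0 \cdot 29 = 0$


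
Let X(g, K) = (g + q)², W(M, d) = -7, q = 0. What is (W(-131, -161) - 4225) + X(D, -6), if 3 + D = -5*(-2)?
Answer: -4183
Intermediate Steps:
D = 7 (D = -3 - 5*(-2) = -3 + 10 = 7)
X(g, K) = g² (X(g, K) = (g + 0)² = g²)
(W(-131, -161) - 4225) + X(D, -6) = (-7 - 4225) + 7² = -4232 + 49 = -4183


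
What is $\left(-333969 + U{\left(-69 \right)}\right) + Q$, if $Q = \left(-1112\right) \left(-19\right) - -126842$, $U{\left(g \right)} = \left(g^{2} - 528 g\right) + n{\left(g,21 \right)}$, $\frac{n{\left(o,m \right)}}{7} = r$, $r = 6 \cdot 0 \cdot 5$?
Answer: $-144806$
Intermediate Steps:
$r = 0$ ($r = 0 \cdot 5 = 0$)
$n{\left(o,m \right)} = 0$ ($n{\left(o,m \right)} = 7 \cdot 0 = 0$)
$U{\left(g \right)} = g^{2} - 528 g$ ($U{\left(g \right)} = \left(g^{2} - 528 g\right) + 0 = g^{2} - 528 g$)
$Q = 147970$ ($Q = 21128 + 126842 = 147970$)
$\left(-333969 + U{\left(-69 \right)}\right) + Q = \left(-333969 - 69 \left(-528 - 69\right)\right) + 147970 = \left(-333969 - -41193\right) + 147970 = \left(-333969 + 41193\right) + 147970 = -292776 + 147970 = -144806$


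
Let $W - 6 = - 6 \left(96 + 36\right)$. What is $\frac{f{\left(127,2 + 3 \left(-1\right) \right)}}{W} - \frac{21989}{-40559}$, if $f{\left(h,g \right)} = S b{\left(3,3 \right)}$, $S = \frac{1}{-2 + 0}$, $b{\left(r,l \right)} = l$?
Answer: $\frac{11562795}{21252916} \approx 0.54406$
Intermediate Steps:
$S = - \frac{1}{2}$ ($S = \frac{1}{-2} = - \frac{1}{2} \approx -0.5$)
$f{\left(h,g \right)} = - \frac{3}{2}$ ($f{\left(h,g \right)} = \left(- \frac{1}{2}\right) 3 = - \frac{3}{2}$)
$W = -786$ ($W = 6 - 6 \left(96 + 36\right) = 6 - 792 = -786$)
$\frac{f{\left(127,2 + 3 \left(-1\right) \right)}}{W} - \frac{21989}{-40559} = - \frac{3}{2 \left(-786\right)} - \frac{21989}{-40559} = \left(- \frac{3}{2}\right) \left(- \frac{1}{786}\right) - - \frac{21989}{40559} = \frac{1}{524} + \frac{21989}{40559} = \frac{11562795}{21252916}$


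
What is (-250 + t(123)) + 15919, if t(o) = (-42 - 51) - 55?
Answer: 15521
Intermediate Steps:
t(o) = -148 (t(o) = -93 - 55 = -148)
(-250 + t(123)) + 15919 = (-250 - 148) + 15919 = -398 + 15919 = 15521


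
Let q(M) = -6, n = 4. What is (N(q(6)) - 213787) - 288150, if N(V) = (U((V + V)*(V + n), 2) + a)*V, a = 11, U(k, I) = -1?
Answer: -501997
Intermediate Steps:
N(V) = 10*V (N(V) = (-1 + 11)*V = 10*V)
(N(q(6)) - 213787) - 288150 = (10*(-6) - 213787) - 288150 = (-60 - 213787) - 288150 = -213847 - 288150 = -501997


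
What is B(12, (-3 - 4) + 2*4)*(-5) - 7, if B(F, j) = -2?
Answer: 3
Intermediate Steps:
B(12, (-3 - 4) + 2*4)*(-5) - 7 = -2*(-5) - 7 = 10 - 7 = 3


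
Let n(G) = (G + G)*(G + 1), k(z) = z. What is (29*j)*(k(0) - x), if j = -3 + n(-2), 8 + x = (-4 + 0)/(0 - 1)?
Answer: 116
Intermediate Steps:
x = -4 (x = -8 + (-4 + 0)/(0 - 1) = -8 - 4/(-1) = -8 - 4*(-1) = -8 + 4 = -4)
n(G) = 2*G*(1 + G) (n(G) = (2*G)*(1 + G) = 2*G*(1 + G))
j = 1 (j = -3 + 2*(-2)*(1 - 2) = -3 + 2*(-2)*(-1) = -3 + 4 = 1)
(29*j)*(k(0) - x) = (29*1)*(0 - 1*(-4)) = 29*(0 + 4) = 29*4 = 116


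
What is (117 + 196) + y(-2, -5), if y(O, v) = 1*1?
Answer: 314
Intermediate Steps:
y(O, v) = 1
(117 + 196) + y(-2, -5) = (117 + 196) + 1 = 313 + 1 = 314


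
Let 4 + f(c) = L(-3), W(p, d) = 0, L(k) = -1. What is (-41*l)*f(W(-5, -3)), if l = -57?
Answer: -11685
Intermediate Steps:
f(c) = -5 (f(c) = -4 - 1 = -5)
(-41*l)*f(W(-5, -3)) = -41*(-57)*(-5) = 2337*(-5) = -11685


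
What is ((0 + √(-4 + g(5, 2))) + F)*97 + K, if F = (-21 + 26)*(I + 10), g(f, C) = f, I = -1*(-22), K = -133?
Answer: 15484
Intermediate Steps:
I = 22
F = 160 (F = (-21 + 26)*(22 + 10) = 5*32 = 160)
((0 + √(-4 + g(5, 2))) + F)*97 + K = ((0 + √(-4 + 5)) + 160)*97 - 133 = ((0 + √1) + 160)*97 - 133 = ((0 + 1) + 160)*97 - 133 = (1 + 160)*97 - 133 = 161*97 - 133 = 15617 - 133 = 15484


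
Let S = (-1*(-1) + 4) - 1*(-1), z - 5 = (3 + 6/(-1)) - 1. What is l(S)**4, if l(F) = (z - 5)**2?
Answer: 65536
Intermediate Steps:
z = 1 (z = 5 + ((3 + 6/(-1)) - 1) = 5 + ((3 + 6*(-1)) - 1) = 5 + ((3 - 6) - 1) = 5 + (-3 - 1) = 5 - 4 = 1)
S = 6 (S = (1 + 4) + 1 = 5 + 1 = 6)
l(F) = 16 (l(F) = (1 - 5)**2 = (-4)**2 = 16)
l(S)**4 = 16**4 = 65536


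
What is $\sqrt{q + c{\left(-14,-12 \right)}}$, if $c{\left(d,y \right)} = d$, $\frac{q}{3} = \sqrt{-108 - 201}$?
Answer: $\sqrt{-14 + 3 i \sqrt{309}} \approx 4.5034 + 5.855 i$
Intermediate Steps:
$q = 3 i \sqrt{309}$ ($q = 3 \sqrt{-108 - 201} = 3 \sqrt{-309} = 3 i \sqrt{309} \approx 52.735 i$)
$\sqrt{q + c{\left(-14,-12 \right)}} = \sqrt{3 i \sqrt{309} - 14} = \sqrt{-14 + 3 i \sqrt{309}}$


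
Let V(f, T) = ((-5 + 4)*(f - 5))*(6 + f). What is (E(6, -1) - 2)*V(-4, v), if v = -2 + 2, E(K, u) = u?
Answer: -54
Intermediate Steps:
v = 0
V(f, T) = (5 - f)*(6 + f) (V(f, T) = (-(-5 + f))*(6 + f) = (5 - f)*(6 + f))
(E(6, -1) - 2)*V(-4, v) = (-1 - 2)*(30 - 1*(-4) - 1*(-4)²) = -3*(30 + 4 - 1*16) = -3*(30 + 4 - 16) = -3*18 = -54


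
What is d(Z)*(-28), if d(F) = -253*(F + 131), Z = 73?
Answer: 1445136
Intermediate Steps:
d(F) = -33143 - 253*F (d(F) = -253*(131 + F) = -33143 - 253*F)
d(Z)*(-28) = (-33143 - 253*73)*(-28) = (-33143 - 18469)*(-28) = -51612*(-28) = 1445136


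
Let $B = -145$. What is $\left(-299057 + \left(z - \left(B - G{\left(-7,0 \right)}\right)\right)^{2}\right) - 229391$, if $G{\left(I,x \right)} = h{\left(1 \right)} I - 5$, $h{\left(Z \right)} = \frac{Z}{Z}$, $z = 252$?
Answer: $-380223$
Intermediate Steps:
$h{\left(Z \right)} = 1$
$G{\left(I,x \right)} = -5 + I$ ($G{\left(I,x \right)} = 1 I - 5 = I - 5 = -5 + I$)
$\left(-299057 + \left(z - \left(B - G{\left(-7,0 \right)}\right)\right)^{2}\right) - 229391 = \left(-299057 + \left(252 - -133\right)^{2}\right) - 229391 = \left(-299057 + \left(252 + \left(-12 + 145\right)\right)^{2}\right) - 229391 = \left(-299057 + \left(252 + 133\right)^{2}\right) - 229391 = \left(-299057 + 385^{2}\right) - 229391 = \left(-299057 + 148225\right) - 229391 = -150832 - 229391 = -380223$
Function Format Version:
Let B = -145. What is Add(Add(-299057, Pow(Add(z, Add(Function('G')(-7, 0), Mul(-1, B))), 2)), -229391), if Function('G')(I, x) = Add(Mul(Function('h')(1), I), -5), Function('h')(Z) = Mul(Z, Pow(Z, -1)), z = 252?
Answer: -380223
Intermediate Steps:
Function('h')(Z) = 1
Function('G')(I, x) = Add(-5, I) (Function('G')(I, x) = Add(Mul(1, I), -5) = Add(I, -5) = Add(-5, I))
Add(Add(-299057, Pow(Add(z, Add(Function('G')(-7, 0), Mul(-1, B))), 2)), -229391) = Add(Add(-299057, Pow(Add(252, Add(Add(-5, -7), Mul(-1, -145))), 2)), -229391) = Add(Add(-299057, Pow(Add(252, Add(-12, 145)), 2)), -229391) = Add(Add(-299057, Pow(Add(252, 133), 2)), -229391) = Add(Add(-299057, Pow(385, 2)), -229391) = Add(Add(-299057, 148225), -229391) = Add(-150832, -229391) = -380223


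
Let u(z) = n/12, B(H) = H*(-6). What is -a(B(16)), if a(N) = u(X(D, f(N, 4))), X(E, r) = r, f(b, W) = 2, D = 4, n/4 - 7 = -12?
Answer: 5/3 ≈ 1.6667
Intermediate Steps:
n = -20 (n = 28 + 4*(-12) = 28 - 48 = -20)
B(H) = -6*H
u(z) = -5/3 (u(z) = -20/12 = -20*1/12 = -5/3)
a(N) = -5/3
-a(B(16)) = -1*(-5/3) = 5/3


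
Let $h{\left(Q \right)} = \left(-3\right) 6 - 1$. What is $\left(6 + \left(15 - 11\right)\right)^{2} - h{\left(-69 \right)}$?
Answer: $119$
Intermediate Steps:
$h{\left(Q \right)} = -19$ ($h{\left(Q \right)} = -18 - 1 = -19$)
$\left(6 + \left(15 - 11\right)\right)^{2} - h{\left(-69 \right)} = \left(6 + \left(15 - 11\right)\right)^{2} - -19 = \left(6 + 4\right)^{2} + 19 = 10^{2} + 19 = 100 + 19 = 119$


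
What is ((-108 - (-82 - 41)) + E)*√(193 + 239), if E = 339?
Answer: 4248*√3 ≈ 7357.8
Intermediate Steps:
((-108 - (-82 - 41)) + E)*√(193 + 239) = ((-108 - (-82 - 41)) + 339)*√(193 + 239) = ((-108 - 1*(-123)) + 339)*√432 = ((-108 + 123) + 339)*(12*√3) = (15 + 339)*(12*√3) = 354*(12*√3) = 4248*√3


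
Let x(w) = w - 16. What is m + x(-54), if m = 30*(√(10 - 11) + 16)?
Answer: 410 + 30*I ≈ 410.0 + 30.0*I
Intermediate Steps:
x(w) = -16 + w
m = 480 + 30*I (m = 30*(√(-1) + 16) = 30*(I + 16) = 30*(16 + I) = 480 + 30*I ≈ 480.0 + 30.0*I)
m + x(-54) = (480 + 30*I) + (-16 - 54) = (480 + 30*I) - 70 = 410 + 30*I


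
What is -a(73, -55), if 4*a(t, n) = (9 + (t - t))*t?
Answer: -657/4 ≈ -164.25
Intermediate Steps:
a(t, n) = 9*t/4 (a(t, n) = ((9 + (t - t))*t)/4 = ((9 + 0)*t)/4 = (9*t)/4 = 9*t/4)
-a(73, -55) = -9*73/4 = -1*657/4 = -657/4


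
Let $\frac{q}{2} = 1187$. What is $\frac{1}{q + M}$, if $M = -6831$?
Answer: $- \frac{1}{4457} \approx -0.00022437$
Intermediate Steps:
$q = 2374$ ($q = 2 \cdot 1187 = 2374$)
$\frac{1}{q + M} = \frac{1}{2374 - 6831} = \frac{1}{-4457} = - \frac{1}{4457}$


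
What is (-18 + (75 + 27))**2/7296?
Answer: 147/152 ≈ 0.96710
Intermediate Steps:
(-18 + (75 + 27))**2/7296 = (-18 + 102)**2*(1/7296) = 84**2*(1/7296) = 7056*(1/7296) = 147/152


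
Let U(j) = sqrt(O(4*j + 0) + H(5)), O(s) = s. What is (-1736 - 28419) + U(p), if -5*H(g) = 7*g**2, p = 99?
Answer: -30136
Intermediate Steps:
H(g) = -7*g**2/5
U(j) = sqrt(-35 + 4*j) (U(j) = sqrt((4*j + 0) - 7/5*5**2) = sqrt(4*j - 7/5*25) = sqrt(4*j - 35) = sqrt(-35 + 4*j))
(-1736 - 28419) + U(p) = (-1736 - 28419) + sqrt(-35 + 4*99) = -30155 + sqrt(-35 + 396) = -30155 + sqrt(361) = -30155 + 19 = -30136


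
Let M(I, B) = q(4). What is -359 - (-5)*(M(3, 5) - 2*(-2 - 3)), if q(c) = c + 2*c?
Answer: -249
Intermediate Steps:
q(c) = 3*c
M(I, B) = 12 (M(I, B) = 3*4 = 12)
-359 - (-5)*(M(3, 5) - 2*(-2 - 3)) = -359 - (-5)*(12 - 2*(-2 - 3)) = -359 - (-5)*(12 - 2*(-5)) = -359 - (-5)*(12 + 10) = -359 - (-5)*22 = -359 - 1*(-110) = -359 + 110 = -249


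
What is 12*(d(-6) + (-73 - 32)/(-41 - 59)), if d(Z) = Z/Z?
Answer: 123/5 ≈ 24.600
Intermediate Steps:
d(Z) = 1
12*(d(-6) + (-73 - 32)/(-41 - 59)) = 12*(1 + (-73 - 32)/(-41 - 59)) = 12*(1 - 105/(-100)) = 12*(1 - 105*(-1/100)) = 12*(1 + 21/20) = 12*(41/20) = 123/5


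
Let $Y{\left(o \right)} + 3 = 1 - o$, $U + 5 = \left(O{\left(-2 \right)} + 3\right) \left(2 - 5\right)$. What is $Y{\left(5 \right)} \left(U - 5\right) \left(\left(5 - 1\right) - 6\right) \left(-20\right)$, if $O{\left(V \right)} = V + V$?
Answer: $1960$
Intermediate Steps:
$O{\left(V \right)} = 2 V$
$U = -2$ ($U = -5 + \left(2 \left(-2\right) + 3\right) \left(2 - 5\right) = -5 + \left(-4 + 3\right) \left(-3\right) = -5 - -3 = -5 + 3 = -2$)
$Y{\left(o \right)} = -2 - o$ ($Y{\left(o \right)} = -3 - \left(-1 + o\right) = -2 - o$)
$Y{\left(5 \right)} \left(U - 5\right) \left(\left(5 - 1\right) - 6\right) \left(-20\right) = \left(-2 - 5\right) \left(-2 - 5\right) \left(\left(5 - 1\right) - 6\right) \left(-20\right) = \left(-2 - 5\right) \left(- 7 \left(4 - 6\right)\right) \left(-20\right) = - 7 \left(\left(-7\right) \left(-2\right)\right) \left(-20\right) = \left(-7\right) 14 \left(-20\right) = \left(-98\right) \left(-20\right) = 1960$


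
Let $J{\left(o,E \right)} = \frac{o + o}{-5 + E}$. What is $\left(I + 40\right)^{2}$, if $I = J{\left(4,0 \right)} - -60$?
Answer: $\frac{242064}{25} \approx 9682.6$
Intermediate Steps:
$J{\left(o,E \right)} = \frac{2 o}{-5 + E}$
$I = \frac{292}{5}$ ($I = 2 \cdot 4 \frac{1}{-5 + 0} - -60 = 2 \cdot 4 \frac{1}{-5} + 60 = 2 \cdot 4 \left(- \frac{1}{5}\right) + 60 = - \frac{8}{5} + 60 = \frac{292}{5} \approx 58.4$)
$\left(I + 40\right)^{2} = \left(\frac{292}{5} + 40\right)^{2} = \left(\frac{492}{5}\right)^{2} = \frac{242064}{25}$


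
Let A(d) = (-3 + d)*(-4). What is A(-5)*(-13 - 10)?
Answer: -736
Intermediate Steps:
A(d) = 12 - 4*d
A(-5)*(-13 - 10) = (12 - 4*(-5))*(-13 - 10) = (12 + 20)*(-23) = 32*(-23) = -736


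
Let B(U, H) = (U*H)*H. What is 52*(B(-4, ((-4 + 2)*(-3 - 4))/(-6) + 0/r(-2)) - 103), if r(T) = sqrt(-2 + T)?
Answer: -58396/9 ≈ -6488.4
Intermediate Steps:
B(U, H) = U*H**2 (B(U, H) = (H*U)*H = U*H**2)
52*(B(-4, ((-4 + 2)*(-3 - 4))/(-6) + 0/r(-2)) - 103) = 52*(-4*(((-4 + 2)*(-3 - 4))/(-6) + 0/(sqrt(-2 - 2)))**2 - 103) = 52*(-4*(-2*(-7)*(-1/6) + 0/(sqrt(-4)))**2 - 103) = 52*(-4*(14*(-1/6) + 0/((2*I)))**2 - 103) = 52*(-4*(-7/3 + 0*(-I/2))**2 - 103) = 52*(-4*(-7/3 + 0)**2 - 103) = 52*(-4*(-7/3)**2 - 103) = 52*(-4*49/9 - 103) = 52*(-196/9 - 103) = 52*(-1123/9) = -58396/9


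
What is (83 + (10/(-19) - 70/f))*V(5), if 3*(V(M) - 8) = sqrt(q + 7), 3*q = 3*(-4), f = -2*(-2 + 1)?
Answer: 7216/19 + 902*sqrt(3)/57 ≈ 407.20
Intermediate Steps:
f = 2 (f = -2*(-1) = 2)
q = -4 (q = (3*(-4))/3 = (1/3)*(-12) = -4)
V(M) = 8 + sqrt(3)/3 (V(M) = 8 + sqrt(-4 + 7)/3 = 8 + sqrt(3)/3)
(83 + (10/(-19) - 70/f))*V(5) = (83 + (10/(-19) - 70/2))*(8 + sqrt(3)/3) = (83 + (10*(-1/19) - 70*1/2))*(8 + sqrt(3)/3) = (83 + (-10/19 - 35))*(8 + sqrt(3)/3) = (83 - 675/19)*(8 + sqrt(3)/3) = 902*(8 + sqrt(3)/3)/19 = 7216/19 + 902*sqrt(3)/57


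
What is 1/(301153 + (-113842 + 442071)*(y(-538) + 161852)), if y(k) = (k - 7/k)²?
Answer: 289444/42873643805826785 ≈ 6.7511e-12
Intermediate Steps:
1/(301153 + (-113842 + 442071)*(y(-538) + 161852)) = 1/(301153 + (-113842 + 442071)*((-7 + (-538)²)²/(-538)² + 161852)) = 1/(301153 + 328229*((-7 + 289444)²/289444 + 161852)) = 1/(301153 + 328229*((1/289444)*289437² + 161852)) = 1/(301153 + 328229*((1/289444)*83773776969 + 161852)) = 1/(301153 + 328229*(83773776969/289444 + 161852)) = 1/(301153 + 328229*(130620867257/289444)) = 1/(301153 + 42873556638897853/289444) = 1/(42873643805826785/289444) = 289444/42873643805826785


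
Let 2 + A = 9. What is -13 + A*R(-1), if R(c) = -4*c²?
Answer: -41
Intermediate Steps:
A = 7 (A = -2 + 9 = 7)
-13 + A*R(-1) = -13 + 7*(-4*(-1)²) = -13 + 7*(-4*1) = -13 + 7*(-4) = -13 - 28 = -41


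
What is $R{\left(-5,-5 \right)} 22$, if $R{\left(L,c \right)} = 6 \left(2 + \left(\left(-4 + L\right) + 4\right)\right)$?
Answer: $-396$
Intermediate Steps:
$R{\left(L,c \right)} = 12 + 6 L$ ($R{\left(L,c \right)} = 6 \left(2 + L\right) = 12 + 6 L$)
$R{\left(-5,-5 \right)} 22 = \left(12 + 6 \left(-5\right)\right) 22 = \left(12 - 30\right) 22 = \left(-18\right) 22 = -396$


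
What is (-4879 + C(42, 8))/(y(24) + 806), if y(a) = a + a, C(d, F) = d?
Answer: -691/122 ≈ -5.6639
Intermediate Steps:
y(a) = 2*a
(-4879 + C(42, 8))/(y(24) + 806) = (-4879 + 42)/(2*24 + 806) = -4837/(48 + 806) = -4837/854 = -4837*1/854 = -691/122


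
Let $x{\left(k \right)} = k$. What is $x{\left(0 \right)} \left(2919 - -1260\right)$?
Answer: $0$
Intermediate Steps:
$x{\left(0 \right)} \left(2919 - -1260\right) = 0 \left(2919 - -1260\right) = 0 \left(2919 + 1260\right) = 0 \cdot 4179 = 0$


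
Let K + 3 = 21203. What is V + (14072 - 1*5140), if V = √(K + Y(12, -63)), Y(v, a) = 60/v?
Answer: 8932 + √21205 ≈ 9077.6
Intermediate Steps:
K = 21200 (K = -3 + 21203 = 21200)
V = √21205 (V = √(21200 + 60/12) = √(21200 + 60*(1/12)) = √(21200 + 5) = √21205 ≈ 145.62)
V + (14072 - 1*5140) = √21205 + (14072 - 1*5140) = √21205 + (14072 - 5140) = √21205 + 8932 = 8932 + √21205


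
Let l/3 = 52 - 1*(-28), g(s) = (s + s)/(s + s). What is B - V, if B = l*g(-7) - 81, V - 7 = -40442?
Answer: 40594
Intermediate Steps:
g(s) = 1 (g(s) = (2*s)/((2*s)) = (2*s)*(1/(2*s)) = 1)
V = -40435 (V = 7 - 40442 = -40435)
l = 240 (l = 3*(52 - 1*(-28)) = 3*(52 + 28) = 3*80 = 240)
B = 159 (B = 240*1 - 81 = 240 - 81 = 159)
B - V = 159 - 1*(-40435) = 159 + 40435 = 40594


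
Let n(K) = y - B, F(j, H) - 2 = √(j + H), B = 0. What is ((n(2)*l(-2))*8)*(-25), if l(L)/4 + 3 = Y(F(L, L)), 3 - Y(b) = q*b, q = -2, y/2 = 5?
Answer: -32000 - 32000*I ≈ -32000.0 - 32000.0*I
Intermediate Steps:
y = 10 (y = 2*5 = 10)
F(j, H) = 2 + √(H + j) (F(j, H) = 2 + √(j + H) = 2 + √(H + j))
Y(b) = 3 + 2*b (Y(b) = 3 - (-2)*b = 3 + 2*b)
n(K) = 10 (n(K) = 10 - 1*0 = 10 + 0 = 10)
l(L) = 16 + 8*√2*√L (l(L) = -12 + 4*(3 + 2*(2 + √(L + L))) = -12 + 4*(3 + 2*(2 + √(2*L))) = -12 + 4*(3 + 2*(2 + √2*√L)) = -12 + 4*(3 + (4 + 2*√2*√L)) = -12 + 4*(7 + 2*√2*√L) = -12 + (28 + 8*√2*√L) = 16 + 8*√2*√L)
((n(2)*l(-2))*8)*(-25) = ((10*(16 + 8*√2*√(-2)))*8)*(-25) = ((10*(16 + 8*√2*(I*√2)))*8)*(-25) = ((10*(16 + 16*I))*8)*(-25) = ((160 + 160*I)*8)*(-25) = (1280 + 1280*I)*(-25) = -32000 - 32000*I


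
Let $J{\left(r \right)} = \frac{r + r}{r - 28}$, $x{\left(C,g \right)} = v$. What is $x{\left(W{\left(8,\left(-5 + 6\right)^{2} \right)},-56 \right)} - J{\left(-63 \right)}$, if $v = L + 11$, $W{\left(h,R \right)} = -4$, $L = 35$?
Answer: $\frac{580}{13} \approx 44.615$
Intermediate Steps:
$v = 46$ ($v = 35 + 11 = 46$)
$x{\left(C,g \right)} = 46$
$J{\left(r \right)} = \frac{2 r}{-28 + r}$
$x{\left(W{\left(8,\left(-5 + 6\right)^{2} \right)},-56 \right)} - J{\left(-63 \right)} = 46 - 2 \left(-63\right) \frac{1}{-28 - 63} = 46 - 2 \left(-63\right) \frac{1}{-91} = 46 - 2 \left(-63\right) \left(- \frac{1}{91}\right) = 46 - \frac{18}{13} = \frac{580}{13}$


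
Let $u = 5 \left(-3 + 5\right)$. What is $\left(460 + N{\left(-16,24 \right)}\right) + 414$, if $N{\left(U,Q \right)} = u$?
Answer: $884$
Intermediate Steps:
$u = 10$ ($u = 5 \cdot 2 = 10$)
$N{\left(U,Q \right)} = 10$
$\left(460 + N{\left(-16,24 \right)}\right) + 414 = \left(460 + 10\right) + 414 = 470 + 414 = 884$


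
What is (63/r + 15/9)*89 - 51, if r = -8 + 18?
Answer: 19741/30 ≈ 658.03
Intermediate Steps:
r = 10
(63/r + 15/9)*89 - 51 = (63/10 + 15/9)*89 - 51 = (63*(1/10) + 15*(1/9))*89 - 51 = (63/10 + 5/3)*89 - 51 = (239/30)*89 - 51 = 21271/30 - 51 = 19741/30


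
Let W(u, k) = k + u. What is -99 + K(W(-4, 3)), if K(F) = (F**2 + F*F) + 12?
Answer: -85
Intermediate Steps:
K(F) = 12 + 2*F**2 (K(F) = (F**2 + F**2) + 12 = 2*F**2 + 12 = 12 + 2*F**2)
-99 + K(W(-4, 3)) = -99 + (12 + 2*(3 - 4)**2) = -99 + (12 + 2*(-1)**2) = -99 + (12 + 2*1) = -99 + (12 + 2) = -99 + 14 = -85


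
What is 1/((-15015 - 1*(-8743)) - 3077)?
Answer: -1/9349 ≈ -0.00010696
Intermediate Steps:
1/((-15015 - 1*(-8743)) - 3077) = 1/((-15015 + 8743) - 3077) = 1/(-6272 - 3077) = 1/(-9349) = -1/9349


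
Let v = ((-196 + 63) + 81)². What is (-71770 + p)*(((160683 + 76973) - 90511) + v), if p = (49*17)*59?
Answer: -3390033927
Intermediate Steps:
p = 49147 (p = 833*59 = 49147)
v = 2704 (v = (-133 + 81)² = (-52)² = 2704)
(-71770 + p)*(((160683 + 76973) - 90511) + v) = (-71770 + 49147)*(((160683 + 76973) - 90511) + 2704) = -22623*((237656 - 90511) + 2704) = -22623*(147145 + 2704) = -22623*149849 = -3390033927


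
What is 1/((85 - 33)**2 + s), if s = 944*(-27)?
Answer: -1/22784 ≈ -4.3890e-5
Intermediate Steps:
s = -25488
1/((85 - 33)**2 + s) = 1/((85 - 33)**2 - 25488) = 1/(52**2 - 25488) = 1/(2704 - 25488) = 1/(-22784) = -1/22784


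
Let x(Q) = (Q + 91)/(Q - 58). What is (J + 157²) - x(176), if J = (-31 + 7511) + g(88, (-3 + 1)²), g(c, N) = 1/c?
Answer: 166802079/5192 ≈ 32127.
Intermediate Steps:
x(Q) = (91 + Q)/(-58 + Q)
J = 658241/88 (J = (-31 + 7511) + 1/88 = 7480 + 1/88 = 658241/88 ≈ 7480.0)
(J + 157²) - x(176) = (658241/88 + 157²) - (91 + 176)/(-58 + 176) = (658241/88 + 24649) - 267/118 = 2827353/88 - 267/118 = 166802079/5192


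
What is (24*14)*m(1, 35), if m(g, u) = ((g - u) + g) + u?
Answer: 672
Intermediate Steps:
m(g, u) = 2*g (m(g, u) = (-u + 2*g) + u = 2*g)
(24*14)*m(1, 35) = (24*14)*(2*1) = 336*2 = 672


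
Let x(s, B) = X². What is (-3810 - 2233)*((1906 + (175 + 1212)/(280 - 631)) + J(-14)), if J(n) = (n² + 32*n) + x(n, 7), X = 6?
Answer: -3576265529/351 ≈ -1.0189e+7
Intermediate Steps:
x(s, B) = 36 (x(s, B) = 6² = 36)
J(n) = 36 + n² + 32*n (J(n) = (n² + 32*n) + 36 = 36 + n² + 32*n)
(-3810 - 2233)*((1906 + (175 + 1212)/(280 - 631)) + J(-14)) = (-3810 - 2233)*((1906 + (175 + 1212)/(280 - 631)) + (36 + (-14)² + 32*(-14))) = -6043*((1906 + 1387/(-351)) + (36 + 196 - 448)) = -6043*((1906 + 1387*(-1/351)) - 216) = -6043*((1906 - 1387/351) - 216) = -6043*(667619/351 - 216) = -6043*591803/351 = -3576265529/351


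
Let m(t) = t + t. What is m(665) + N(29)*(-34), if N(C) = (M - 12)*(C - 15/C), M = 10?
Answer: 94738/29 ≈ 3266.8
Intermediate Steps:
N(C) = -2*C + 30/C (N(C) = (10 - 12)*(C - 15/C) = -2*(C - 15/C) = -2*C + 30/C)
m(t) = 2*t
m(665) + N(29)*(-34) = 2*665 + (-2*29 + 30/29)*(-34) = 1330 + (-58 + 30*(1/29))*(-34) = 1330 + (-58 + 30/29)*(-34) = 1330 - 1652/29*(-34) = 1330 + 56168/29 = 94738/29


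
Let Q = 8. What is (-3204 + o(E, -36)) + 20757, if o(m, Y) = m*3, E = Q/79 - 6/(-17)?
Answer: 23575509/1343 ≈ 17554.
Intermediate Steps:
E = 610/1343 (E = 8/79 - 6/(-17) = 8*(1/79) - 6*(-1/17) = 8/79 + 6/17 = 610/1343 ≈ 0.45421)
o(m, Y) = 3*m
(-3204 + o(E, -36)) + 20757 = (-3204 + 3*(610/1343)) + 20757 = (-3204 + 1830/1343) + 20757 = -4301142/1343 + 20757 = 23575509/1343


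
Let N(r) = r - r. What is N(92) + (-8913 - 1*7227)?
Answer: -16140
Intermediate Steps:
N(r) = 0
N(92) + (-8913 - 1*7227) = 0 + (-8913 - 1*7227) = 0 + (-8913 - 7227) = 0 - 16140 = -16140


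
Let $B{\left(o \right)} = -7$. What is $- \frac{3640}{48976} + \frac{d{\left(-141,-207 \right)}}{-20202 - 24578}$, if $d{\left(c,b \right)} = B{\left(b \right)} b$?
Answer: $- \frac{14622839}{137071580} \approx -0.10668$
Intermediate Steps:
$d{\left(c,b \right)} = - 7 b$
$- \frac{3640}{48976} + \frac{d{\left(-141,-207 \right)}}{-20202 - 24578} = - \frac{3640}{48976} + \frac{\left(-7\right) \left(-207\right)}{-20202 - 24578} = \left(-3640\right) \frac{1}{48976} + \frac{1449}{-44780} = - \frac{455}{6122} + 1449 \left(- \frac{1}{44780}\right) = - \frac{455}{6122} - \frac{1449}{44780} = - \frac{14622839}{137071580}$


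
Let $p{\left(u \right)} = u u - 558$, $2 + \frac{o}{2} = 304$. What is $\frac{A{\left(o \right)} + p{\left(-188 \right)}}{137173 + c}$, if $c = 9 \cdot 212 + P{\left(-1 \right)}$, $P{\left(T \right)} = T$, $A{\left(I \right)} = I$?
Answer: $\frac{3539}{13908} \approx 0.25446$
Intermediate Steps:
$o = 604$ ($o = -4 + 2 \cdot 304 = -4 + 608 = 604$)
$p{\left(u \right)} = -558 + u^{2}$ ($p{\left(u \right)} = u^{2} - 558 = -558 + u^{2}$)
$c = 1907$ ($c = 9 \cdot 212 - 1 = 1908 - 1 = 1907$)
$\frac{A{\left(o \right)} + p{\left(-188 \right)}}{137173 + c} = \frac{604 - \left(558 - \left(-188\right)^{2}\right)}{137173 + 1907} = \frac{604 + \left(-558 + 35344\right)}{139080} = \left(604 + 34786\right) \frac{1}{139080} = 35390 \cdot \frac{1}{139080} = \frac{3539}{13908}$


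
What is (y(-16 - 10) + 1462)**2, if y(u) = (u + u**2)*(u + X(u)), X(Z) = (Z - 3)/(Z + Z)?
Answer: 909082801/4 ≈ 2.2727e+8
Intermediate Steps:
X(Z) = (-3 + Z)/(2*Z) (X(Z) = (-3 + Z)/((2*Z)) = (-3 + Z)*(1/(2*Z)) = (-3 + Z)/(2*Z))
y(u) = (u + u**2)*(u + (-3 + u)/(2*u))
(y(-16 - 10) + 1462)**2 = ((-3/2 + (-16 - 10)**3 - (-16 - 10) + 3*(-16 - 10)**2/2) + 1462)**2 = ((-3/2 + (-26)**3 - 1*(-26) + (3/2)*(-26)**2) + 1462)**2 = ((-3/2 - 17576 + 26 + (3/2)*676) + 1462)**2 = ((-3/2 - 17576 + 26 + 1014) + 1462)**2 = (-33075/2 + 1462)**2 = (-30151/2)**2 = 909082801/4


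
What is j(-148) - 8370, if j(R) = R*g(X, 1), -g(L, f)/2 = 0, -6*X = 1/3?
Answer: -8370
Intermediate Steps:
X = -1/18 (X = -⅙/3 = -⅙*⅓ = -1/18 ≈ -0.055556)
g(L, f) = 0 (g(L, f) = -2*0 = 0)
j(R) = 0 (j(R) = R*0 = 0)
j(-148) - 8370 = 0 - 8370 = -8370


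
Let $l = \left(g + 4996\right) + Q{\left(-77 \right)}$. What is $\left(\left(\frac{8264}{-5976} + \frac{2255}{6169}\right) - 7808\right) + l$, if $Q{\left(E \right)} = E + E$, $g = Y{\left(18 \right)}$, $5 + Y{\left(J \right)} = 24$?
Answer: $- \frac{13585180213}{4608243} \approx -2948.0$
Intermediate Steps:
$Y{\left(J \right)} = 19$ ($Y{\left(J \right)} = -5 + 24 = 19$)
$g = 19$
$Q{\left(E \right)} = 2 E$
$l = 4861$ ($l = \left(19 + 4996\right) + 2 \left(-77\right) = 5015 - 154 = 4861$)
$\left(\left(\frac{8264}{-5976} + \frac{2255}{6169}\right) - 7808\right) + l = \left(\left(\frac{8264}{-5976} + \frac{2255}{6169}\right) - 7808\right) + 4861 = \left(\left(8264 \left(- \frac{1}{5976}\right) + 2255 \cdot \frac{1}{6169}\right) - 7808\right) + 4861 = \left(\left(- \frac{1033}{747} + \frac{2255}{6169}\right) - 7808\right) + 4861 = \left(- \frac{4688092}{4608243} - 7808\right) + 4861 = - \frac{35985849436}{4608243} + 4861 = - \frac{13585180213}{4608243}$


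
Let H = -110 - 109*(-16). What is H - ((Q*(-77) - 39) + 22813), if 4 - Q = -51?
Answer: -16905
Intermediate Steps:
Q = 55 (Q = 4 - 1*(-51) = 4 + 51 = 55)
H = 1634 (H = -110 + 1744 = 1634)
H - ((Q*(-77) - 39) + 22813) = 1634 - ((55*(-77) - 39) + 22813) = 1634 - ((-4235 - 39) + 22813) = 1634 - (-4274 + 22813) = 1634 - 1*18539 = 1634 - 18539 = -16905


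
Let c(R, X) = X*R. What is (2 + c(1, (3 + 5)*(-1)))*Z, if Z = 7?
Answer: -42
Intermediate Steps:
c(R, X) = R*X
(2 + c(1, (3 + 5)*(-1)))*Z = (2 + 1*((3 + 5)*(-1)))*7 = (2 + 1*(8*(-1)))*7 = (2 + 1*(-8))*7 = (2 - 8)*7 = -6*7 = -42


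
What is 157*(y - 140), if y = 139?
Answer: -157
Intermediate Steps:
157*(y - 140) = 157*(139 - 140) = 157*(-1) = -157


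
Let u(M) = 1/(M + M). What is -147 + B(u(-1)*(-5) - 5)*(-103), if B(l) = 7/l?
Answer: 707/5 ≈ 141.40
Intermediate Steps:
u(M) = 1/(2*M)
-147 + B(u(-1)*(-5) - 5)*(-103) = -147 + (7/(((½)/(-1))*(-5) - 5))*(-103) = -147 + (7/(((½)*(-1))*(-5) - 5))*(-103) = -147 + (7/(-½*(-5) - 5))*(-103) = -147 + (7/(5/2 - 5))*(-103) = -147 + (7/(-5/2))*(-103) = -147 + (7*(-⅖))*(-103) = -147 - 14/5*(-103) = -147 + 1442/5 = 707/5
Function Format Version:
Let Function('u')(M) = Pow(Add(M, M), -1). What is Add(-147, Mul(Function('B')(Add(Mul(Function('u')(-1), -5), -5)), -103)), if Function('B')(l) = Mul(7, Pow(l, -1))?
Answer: Rational(707, 5) ≈ 141.40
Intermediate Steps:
Function('u')(M) = Mul(Rational(1, 2), Pow(M, -1)) (Function('u')(M) = Pow(Mul(2, M), -1) = Mul(Rational(1, 2), Pow(M, -1)))
Add(-147, Mul(Function('B')(Add(Mul(Function('u')(-1), -5), -5)), -103)) = Add(-147, Mul(Mul(7, Pow(Add(Mul(Mul(Rational(1, 2), Pow(-1, -1)), -5), -5), -1)), -103)) = Add(-147, Mul(Mul(7, Pow(Add(Mul(Mul(Rational(1, 2), -1), -5), -5), -1)), -103)) = Add(-147, Mul(Mul(7, Pow(Add(Mul(Rational(-1, 2), -5), -5), -1)), -103)) = Add(-147, Mul(Mul(7, Pow(Add(Rational(5, 2), -5), -1)), -103)) = Add(-147, Mul(Mul(7, Pow(Rational(-5, 2), -1)), -103)) = Add(-147, Mul(Mul(7, Rational(-2, 5)), -103)) = Add(-147, Mul(Rational(-14, 5), -103)) = Add(-147, Rational(1442, 5)) = Rational(707, 5)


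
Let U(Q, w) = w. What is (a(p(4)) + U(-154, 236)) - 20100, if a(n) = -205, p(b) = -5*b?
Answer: -20069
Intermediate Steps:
(a(p(4)) + U(-154, 236)) - 20100 = (-205 + 236) - 20100 = 31 - 20100 = -20069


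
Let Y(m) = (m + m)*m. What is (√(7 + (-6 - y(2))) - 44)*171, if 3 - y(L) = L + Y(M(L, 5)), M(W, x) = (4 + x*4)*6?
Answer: -7524 + 24624*√2 ≈ 27300.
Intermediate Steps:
M(W, x) = 24 + 24*x (M(W, x) = (4 + 4*x)*6 = 24 + 24*x)
Y(m) = 2*m² (Y(m) = (2*m)*m = 2*m²)
y(L) = -41469 - L (y(L) = 3 - (L + 2*(24 + 24*5)²) = 3 - (L + 2*(24 + 120)²) = 3 - (L + 2*144²) = 3 - (L + 2*20736) = 3 - (L + 41472) = 3 - (41472 + L) = 3 + (-41472 - L) = -41469 - L)
(√(7 + (-6 - y(2))) - 44)*171 = (√(7 + (-6 - (-41469 - 1*2))) - 44)*171 = (√(7 + (-6 - (-41469 - 2))) - 44)*171 = (√(7 + (-6 - 1*(-41471))) - 44)*171 = (√(7 + (-6 + 41471)) - 44)*171 = (√(7 + 41465) - 44)*171 = (√41472 - 44)*171 = (144*√2 - 44)*171 = (-44 + 144*√2)*171 = -7524 + 24624*√2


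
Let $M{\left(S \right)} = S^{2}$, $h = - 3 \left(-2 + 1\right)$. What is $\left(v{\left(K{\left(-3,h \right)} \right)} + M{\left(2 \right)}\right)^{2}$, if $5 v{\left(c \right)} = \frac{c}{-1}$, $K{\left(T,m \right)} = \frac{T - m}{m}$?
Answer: $\frac{484}{25} \approx 19.36$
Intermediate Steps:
$h = 3$ ($h = \left(-3\right) \left(-1\right) = 3$)
$K{\left(T,m \right)} = \frac{T - m}{m}$
$v{\left(c \right)} = - \frac{c}{5}$ ($v{\left(c \right)} = \frac{c \frac{1}{-1}}{5} = \frac{c \left(-1\right)}{5} = \frac{\left(-1\right) c}{5} = - \frac{c}{5}$)
$\left(v{\left(K{\left(-3,h \right)} \right)} + M{\left(2 \right)}\right)^{2} = \left(- \frac{\frac{1}{3} \left(-3 - 3\right)}{5} + 2^{2}\right)^{2} = \left(- \frac{\frac{1}{3} \left(-3 - 3\right)}{5} + 4\right)^{2} = \left(- \frac{\frac{1}{3} \left(-6\right)}{5} + 4\right)^{2} = \left(\left(- \frac{1}{5}\right) \left(-2\right) + 4\right)^{2} = \left(\frac{2}{5} + 4\right)^{2} = \left(\frac{22}{5}\right)^{2} = \frac{484}{25}$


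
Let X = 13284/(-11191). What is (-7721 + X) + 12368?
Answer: 51991293/11191 ≈ 4645.8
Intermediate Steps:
X = -13284/11191 (X = 13284*(-1/11191) = -13284/11191 ≈ -1.1870)
(-7721 + X) + 12368 = (-7721 - 13284/11191) + 12368 = -86418995/11191 + 12368 = 51991293/11191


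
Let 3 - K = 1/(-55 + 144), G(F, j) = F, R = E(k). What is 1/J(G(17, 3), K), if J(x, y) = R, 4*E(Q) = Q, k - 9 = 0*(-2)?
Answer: 4/9 ≈ 0.44444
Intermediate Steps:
k = 9 (k = 9 + 0*(-2) = 9 + 0 = 9)
E(Q) = Q/4
R = 9/4 (R = (1/4)*9 = 9/4 ≈ 2.2500)
K = 266/89 (K = 3 - 1/(-55 + 144) = 3 - 1/89 = 266/89 ≈ 2.9888)
J(x, y) = 9/4
1/J(G(17, 3), K) = 1/(9/4) = 4/9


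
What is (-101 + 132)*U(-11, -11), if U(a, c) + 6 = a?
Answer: -527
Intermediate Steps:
U(a, c) = -6 + a
(-101 + 132)*U(-11, -11) = (-101 + 132)*(-6 - 11) = 31*(-17) = -527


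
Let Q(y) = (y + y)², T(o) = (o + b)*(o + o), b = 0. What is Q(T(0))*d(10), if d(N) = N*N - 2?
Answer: 0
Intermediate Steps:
T(o) = 2*o² (T(o) = (o + 0)*(o + o) = o*(2*o) = 2*o²)
d(N) = -2 + N² (d(N) = N² - 2 = -2 + N²)
Q(y) = 4*y² (Q(y) = (2*y)² = 4*y²)
Q(T(0))*d(10) = (4*(2*0²)²)*(-2 + 10²) = (4*(2*0)²)*(-2 + 100) = (4*0²)*98 = (4*0)*98 = 0*98 = 0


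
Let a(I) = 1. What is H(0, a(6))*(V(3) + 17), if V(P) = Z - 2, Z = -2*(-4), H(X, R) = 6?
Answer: 138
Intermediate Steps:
Z = 8
V(P) = 6 (V(P) = 8 - 2 = 6)
H(0, a(6))*(V(3) + 17) = 6*(6 + 17) = 6*23 = 138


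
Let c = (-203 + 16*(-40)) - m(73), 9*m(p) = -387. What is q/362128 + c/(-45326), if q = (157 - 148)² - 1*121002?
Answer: -2595581423/8206906864 ≈ -0.31627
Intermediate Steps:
m(p) = -43 (m(p) = (⅑)*(-387) = -43)
c = -800 (c = (-203 + 16*(-40)) - 1*(-43) = (-203 - 640) + 43 = -843 + 43 = -800)
q = -120921 (q = 9² - 121002 = 81 - 121002 = -120921)
q/362128 + c/(-45326) = -120921/362128 - 800/(-45326) = -120921*1/362128 - 800*(-1/45326) = -120921/362128 + 400/22663 = -2595581423/8206906864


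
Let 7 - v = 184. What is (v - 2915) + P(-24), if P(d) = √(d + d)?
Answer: -3092 + 4*I*√3 ≈ -3092.0 + 6.9282*I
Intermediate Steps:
P(d) = √2*√d (P(d) = √(2*d) = √2*√d)
v = -177 (v = 7 - 1*184 = 7 - 184 = -177)
(v - 2915) + P(-24) = (-177 - 2915) + √2*√(-24) = -3092 + √2*(2*I*√6) = -3092 + 4*I*√3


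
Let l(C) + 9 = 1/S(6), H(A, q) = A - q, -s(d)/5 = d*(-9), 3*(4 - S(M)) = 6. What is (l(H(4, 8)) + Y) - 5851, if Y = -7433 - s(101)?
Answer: -35675/2 ≈ -17838.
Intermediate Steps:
S(M) = 2 (S(M) = 4 - 1/3*6 = 4 - 2 = 2)
s(d) = 45*d (s(d) = -5*d*(-9) = -(-45)*d = 45*d)
Y = -11978 (Y = -7433 - 45*101 = -7433 - 1*4545 = -7433 - 4545 = -11978)
l(C) = -17/2 (l(C) = -9 + 1/2 = -17/2)
(l(H(4, 8)) + Y) - 5851 = (-17/2 - 11978) - 5851 = -23973/2 - 5851 = -35675/2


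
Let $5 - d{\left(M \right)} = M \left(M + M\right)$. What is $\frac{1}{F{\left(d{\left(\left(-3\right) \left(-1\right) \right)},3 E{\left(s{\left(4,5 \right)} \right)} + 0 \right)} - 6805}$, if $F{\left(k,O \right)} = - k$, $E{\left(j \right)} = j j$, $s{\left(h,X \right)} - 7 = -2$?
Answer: $- \frac{1}{6792} \approx -0.00014723$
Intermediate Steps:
$s{\left(h,X \right)} = 5$ ($s{\left(h,X \right)} = 7 - 2 = 5$)
$E{\left(j \right)} = j^{2}$
$d{\left(M \right)} = 5 - 2 M^{2}$ ($d{\left(M \right)} = 5 - M \left(M + M\right) = 5 - M 2 M = 5 - 2 M^{2}$)
$\frac{1}{F{\left(d{\left(\left(-3\right) \left(-1\right) \right)},3 E{\left(s{\left(4,5 \right)} \right)} + 0 \right)} - 6805} = \frac{1}{- (5 - 2 \left(\left(-3\right) \left(-1\right)\right)^{2}) - 6805} = \frac{1}{- (5 - 2 \cdot 3^{2}) - 6805} = \frac{1}{- (5 - 18) - 6805} = \frac{1}{\left(-1\right) \left(-13\right) - 6805} = \frac{1}{13 - 6805} = \frac{1}{-6792} = - \frac{1}{6792}$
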